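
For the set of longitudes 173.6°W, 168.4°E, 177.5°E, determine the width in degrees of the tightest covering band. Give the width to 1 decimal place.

18.0°

Sort the longitudes: -173.6°, +168.4°, +177.5°.
Eastward gaps between consecutive values (wrapping around): 342.0°, 9.1°, 8.9°.
Largest gap = 342.0° ⇒ minimal covering band is its complement: 360° − 342.0° = 18.0°.
Band runs from +168.4° eastward to -173.6°, crossing the antimeridian.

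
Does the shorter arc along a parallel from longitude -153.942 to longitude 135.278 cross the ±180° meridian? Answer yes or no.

Naïve |135.278 − -153.942| = 289.22° > 180°, so the shorter arc goes the other way round — across 180°.
Signed shortest Δλ = ((135.278 − -153.942 + 180) mod 360) − 180 = -70.78°.
Going west by 70.78° from -153.942° passes through 180° before reaching +135.278°.

Yes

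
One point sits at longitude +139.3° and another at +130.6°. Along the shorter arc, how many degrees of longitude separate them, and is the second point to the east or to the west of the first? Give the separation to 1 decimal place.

Raw difference: 130.6 − 139.3 = -8.7°.
Normalise into (−180°, 180°]: -8.7° stays -8.7°.
Negative ⇒ the second point lies to the west; separation 8.7°.

8.7° west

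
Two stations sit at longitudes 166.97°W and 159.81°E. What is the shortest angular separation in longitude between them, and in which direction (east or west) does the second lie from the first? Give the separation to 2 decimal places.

33.22° west

Raw difference: 159.81 − -166.97 = 326.78°.
Normalise into (−180°, 180°]: 326.78° − 360° = -33.22°.
Negative ⇒ the second point lies to the west; separation 33.22°.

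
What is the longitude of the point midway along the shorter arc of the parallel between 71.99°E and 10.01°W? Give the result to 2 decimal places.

30.99°E

Signed shortest Δλ from +71.99° to -10.01° is -82.00°.
Midpoint longitude = +71.99° + (-82.00°)/2 = +71.99° − 41.00° = +30.99°.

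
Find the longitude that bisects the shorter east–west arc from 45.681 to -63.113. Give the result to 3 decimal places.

-8.716°

Signed shortest Δλ from +45.681° to -63.113° is -108.794°.
Midpoint longitude = +45.681° + (-108.794°)/2 = +45.681° − 54.397° = -8.716°.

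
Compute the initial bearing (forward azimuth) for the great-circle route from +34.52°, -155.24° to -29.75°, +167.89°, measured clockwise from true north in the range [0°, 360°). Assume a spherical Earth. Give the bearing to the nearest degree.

213°

Δλ = 167.89 − -155.24 = 323.13°; wrapped into (−180°, 180°]: -36.87°.
θ = atan2( sin Δλ · cos φ₂ , cos φ₁ · sin φ₂ − sin φ₁ · cos φ₂ · cos Δλ )
  = atan2(-0.52092, -0.80245) = -147.010° → normalised to [0°, 360°): 212.990°.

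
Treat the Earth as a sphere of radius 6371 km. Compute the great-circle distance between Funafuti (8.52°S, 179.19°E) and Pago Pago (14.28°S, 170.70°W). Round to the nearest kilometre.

1274 km

Δλ = -170.70 − 179.19 = -349.89°; wrapped into (−180°, 180°]: 10.11°.
Δφ = -14.28 − -8.52 = -5.76°.
a = sin²(Δφ/2) + cos φ₁ · cos φ₂ · sin²(Δλ/2) = 0.009965.
c = 2·atan2(√a, √(1−a)) = 0.19999 rad → d = 6371·c ≈ 1274.11 km.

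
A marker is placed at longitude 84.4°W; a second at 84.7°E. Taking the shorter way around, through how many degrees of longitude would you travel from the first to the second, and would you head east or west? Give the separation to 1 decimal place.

Raw difference: 84.7 − -84.4 = 169.1°.
Normalise into (−180°, 180°]: 169.1° stays 169.1°.
Positive ⇒ the second point lies to the east; separation 169.1°.

169.1° east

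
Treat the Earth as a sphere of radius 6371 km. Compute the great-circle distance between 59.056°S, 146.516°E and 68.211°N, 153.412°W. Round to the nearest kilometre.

Δλ = -153.412 − 146.516 = -299.928°; wrapped into (−180°, 180°]: 60.072°.
Δφ = 68.211 − -59.056 = 127.267°.
a = sin²(Δφ/2) + cos φ₁ · cos φ₂ · sin²(Δλ/2) = 0.850585.
c = 2·atan2(√a, √(1−a)) = 2.34783 rad → d = 6371·c ≈ 14958.05 km.

14958 km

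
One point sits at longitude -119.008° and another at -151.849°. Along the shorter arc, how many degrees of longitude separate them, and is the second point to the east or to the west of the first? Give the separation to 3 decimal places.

Raw difference: -151.849 − -119.008 = -32.841°.
Normalise into (−180°, 180°]: -32.841° stays -32.841°.
Negative ⇒ the second point lies to the west; separation 32.841°.

32.841° west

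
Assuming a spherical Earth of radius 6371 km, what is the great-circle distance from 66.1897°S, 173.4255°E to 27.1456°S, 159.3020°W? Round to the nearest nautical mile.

Δλ = -159.3020 − 173.4255 = -332.7275°; wrapped into (−180°, 180°]: 27.2725°.
Δφ = -27.1456 − -66.1897 = 39.0441°.
a = sin²(Δφ/2) + cos φ₁ · cos φ₂ · sin²(Δλ/2) = 0.131636.
c = 2·atan2(√a, √(1−a)) = 0.74258 rad → d = 6371·c ≈ 4730.97 km ≈ 2554.52 nmi.

2555 nmi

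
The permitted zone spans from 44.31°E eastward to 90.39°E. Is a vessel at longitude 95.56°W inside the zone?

Band width going east from +44.31° to +90.39°: ((90.39 − 44.31) mod 360) = 46.08°.
Offset of -95.56° east of the west edge: ((-95.56 − 44.31) mod 360) = 220.13°.
220.13° > 46.08° ⇒ outside.

No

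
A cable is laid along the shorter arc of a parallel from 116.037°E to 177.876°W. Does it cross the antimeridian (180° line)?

Naïve |-177.876 − 116.037| = 293.913° > 180°, so the shorter arc goes the other way round — across 180°.
Signed shortest Δλ = ((-177.876 − 116.037 + 180) mod 360) − 180 = 66.087°.
Going east by 66.087° from +116.037° passes through 180° before reaching -177.876°.

Yes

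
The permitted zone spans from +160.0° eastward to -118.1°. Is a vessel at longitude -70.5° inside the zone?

No

Band width going east from +160.0° to -118.1°: ((-118.1 − 160.0) mod 360) = 81.9°.
Offset of -70.5° east of the west edge: ((-70.5 − 160.0) mod 360) = 129.5°.
129.5° > 81.9° ⇒ outside.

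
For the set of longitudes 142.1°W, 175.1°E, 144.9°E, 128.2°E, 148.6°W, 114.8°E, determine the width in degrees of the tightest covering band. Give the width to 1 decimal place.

Sort the longitudes: -148.6°, -142.1°, +114.8°, +128.2°, +144.9°, +175.1°.
Eastward gaps between consecutive values (wrapping around): 6.5°, 256.9°, 13.4°, 16.7°, 30.2°, 36.3°.
Largest gap = 256.9° ⇒ minimal covering band is its complement: 360° − 256.9° = 103.1°.
Band runs from +114.8° eastward to -142.1°, crossing the antimeridian.

103.1°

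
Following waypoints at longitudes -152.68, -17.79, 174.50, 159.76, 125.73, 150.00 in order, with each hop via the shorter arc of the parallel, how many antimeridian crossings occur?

Leg 1: -152.68° → -17.79°, shortest Δλ = 134.89° (east) — does not cross 180°.
Leg 2: -17.79° → +174.50°, shortest Δλ = -167.71° (west) — crosses 180°.
Leg 3: +174.50° → +159.76°, shortest Δλ = -14.74° (west) — does not cross 180°.
Leg 4: +159.76° → +125.73°, shortest Δλ = -34.03° (west) — does not cross 180°.
Leg 5: +125.73° → +150.00°, shortest Δλ = 24.27° (east) — does not cross 180°.
Total crossings: 1.

1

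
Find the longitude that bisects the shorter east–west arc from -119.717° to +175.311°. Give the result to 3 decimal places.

Signed shortest Δλ from -119.717° to +175.311° is -64.972°.
Midpoint longitude = -119.717° + (-64.972°)/2 = -119.717° − 32.486° = -152.203°.
(The naïve average (-119.717 + +175.311)/2 = 27.797° is on the wrong side of the globe.)

-152.203°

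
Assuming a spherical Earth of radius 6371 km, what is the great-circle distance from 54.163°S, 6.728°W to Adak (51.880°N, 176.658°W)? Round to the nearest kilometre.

Δλ = -176.658 − -6.728 = -169.930°.
Δφ = 51.880 − -54.163 = 106.043°.
a = sin²(Δφ/2) + cos φ₁ · cos φ₂ · sin²(Δλ/2) = 0.996819.
c = 2·atan2(√a, √(1−a)) = 3.02874 rad → d = 6371·c ≈ 19296.08 km.

19296 km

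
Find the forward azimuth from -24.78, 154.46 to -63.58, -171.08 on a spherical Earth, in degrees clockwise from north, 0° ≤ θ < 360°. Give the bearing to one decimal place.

Δλ = -171.08 − 154.46 = -325.54°; wrapped into (−180°, 180°]: 34.46°.
θ = atan2( sin Δλ · cos φ₂ , cos φ₁ · sin φ₂ − sin φ₁ · cos φ₂ · cos Δλ )
  = atan2(0.25177, -0.65933) = 159.101° → normalised to [0°, 360°): 159.101°.

159.1°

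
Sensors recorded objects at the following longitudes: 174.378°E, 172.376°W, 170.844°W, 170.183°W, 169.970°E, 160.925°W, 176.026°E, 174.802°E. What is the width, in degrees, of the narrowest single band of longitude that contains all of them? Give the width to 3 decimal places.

29.105°

Sort the longitudes: -172.376°, -170.844°, -170.183°, -160.925°, +169.970°, +174.378°, +174.802°, +176.026°.
Eastward gaps between consecutive values (wrapping around): 1.532°, 0.661°, 9.258°, 330.895°, 4.408°, 0.424°, 1.224°, 11.598°.
Largest gap = 330.895° ⇒ minimal covering band is its complement: 360° − 330.895° = 29.105°.
Band runs from +169.970° eastward to -160.925°, crossing the antimeridian.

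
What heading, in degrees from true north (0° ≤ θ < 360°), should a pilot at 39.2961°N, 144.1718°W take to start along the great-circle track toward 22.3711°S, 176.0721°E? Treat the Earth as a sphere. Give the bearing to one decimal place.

Δλ = 176.0721 − -144.1718 = 320.2439°; wrapped into (−180°, 180°]: -39.7561°.
θ = atan2( sin Δλ · cos φ₂ , cos φ₁ · sin φ₂ − sin φ₁ · cos φ₂ · cos Δλ )
  = atan2(-0.59139, -0.74479) = -141.549° → normalised to [0°, 360°): 218.451°.

218.5°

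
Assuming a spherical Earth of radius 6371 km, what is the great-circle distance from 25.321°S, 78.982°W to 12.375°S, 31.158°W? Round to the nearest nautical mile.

Δλ = -31.158 − -78.982 = 47.824°.
Δφ = -12.375 − -25.321 = 12.946°.
a = sin²(Δφ/2) + cos φ₁ · cos φ₂ · sin²(Δλ/2) = 0.157769.
c = 2·atan2(√a, √(1−a)) = 0.81693 rad → d = 6371·c ≈ 5204.67 km ≈ 2810.30 nmi.

2810 nmi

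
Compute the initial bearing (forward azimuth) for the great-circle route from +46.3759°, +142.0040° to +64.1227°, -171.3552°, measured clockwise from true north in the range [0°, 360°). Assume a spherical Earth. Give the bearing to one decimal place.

38.2°

Δλ = -171.3552 − 142.0040 = -313.3592°; wrapped into (−180°, 180°]: 46.6408°.
θ = atan2( sin Δλ · cos φ₂ , cos φ₁ · sin φ₂ − sin φ₁ · cos φ₂ · cos Δλ )
  = atan2(0.31732, 0.40383) = 38.159° → normalised to [0°, 360°): 38.159°.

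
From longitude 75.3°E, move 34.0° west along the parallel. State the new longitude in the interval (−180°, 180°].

41.3°E

Start at +75.3°; shift −34.0° → +41.3°.
+41.3° already lies in (−180°, 180°].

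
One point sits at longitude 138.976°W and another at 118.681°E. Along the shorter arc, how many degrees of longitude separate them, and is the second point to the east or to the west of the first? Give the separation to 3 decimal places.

102.343° west

Raw difference: 118.681 − -138.976 = 257.657°.
Normalise into (−180°, 180°]: 257.657° − 360° = -102.343°.
Negative ⇒ the second point lies to the west; separation 102.343°.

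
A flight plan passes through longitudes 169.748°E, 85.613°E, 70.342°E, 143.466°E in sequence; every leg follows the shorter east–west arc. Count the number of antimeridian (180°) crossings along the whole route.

Leg 1: +169.748° → +85.613°, shortest Δλ = -84.135° (west) — does not cross 180°.
Leg 2: +85.613° → +70.342°, shortest Δλ = -15.271° (west) — does not cross 180°.
Leg 3: +70.342° → +143.466°, shortest Δλ = 73.124° (east) — does not cross 180°.
Total crossings: 0.

0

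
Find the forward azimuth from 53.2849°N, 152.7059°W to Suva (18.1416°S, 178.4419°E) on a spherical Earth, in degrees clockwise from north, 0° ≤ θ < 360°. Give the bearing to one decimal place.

208.3°

Δλ = 178.4419 − -152.7059 = 331.1478°; wrapped into (−180°, 180°]: -28.8522°.
θ = atan2( sin Δλ · cos φ₂ , cos φ₁ · sin φ₂ − sin φ₁ · cos φ₂ · cos Δλ )
  = atan2(-0.45856, -0.85336) = -151.748° → normalised to [0°, 360°): 208.252°.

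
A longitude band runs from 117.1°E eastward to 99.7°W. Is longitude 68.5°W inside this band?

No

Band width going east from +117.1° to -99.7°: ((-99.7 − 117.1) mod 360) = 143.2°.
Offset of -68.5° east of the west edge: ((-68.5 − 117.1) mod 360) = 174.4°.
174.4° > 143.2° ⇒ outside.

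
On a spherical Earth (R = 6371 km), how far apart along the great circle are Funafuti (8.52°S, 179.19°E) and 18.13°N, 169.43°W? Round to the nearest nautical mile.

Δλ = -169.43 − 179.19 = -348.62°; wrapped into (−180°, 180°]: 11.38°.
Δφ = 18.13 − -8.52 = 26.65°.
a = sin²(Δφ/2) + cos φ₁ · cos φ₂ · sin²(Δλ/2) = 0.062357.
c = 2·atan2(√a, √(1−a)) = 0.50477 rad → d = 6371·c ≈ 3215.89 km ≈ 1736.44 nmi.

1736 nmi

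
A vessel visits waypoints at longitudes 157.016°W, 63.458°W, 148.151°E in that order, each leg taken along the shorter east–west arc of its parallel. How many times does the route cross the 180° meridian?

1

Leg 1: -157.016° → -63.458°, shortest Δλ = 93.558° (east) — does not cross 180°.
Leg 2: -63.458° → +148.151°, shortest Δλ = -148.391° (west) — crosses 180°.
Total crossings: 1.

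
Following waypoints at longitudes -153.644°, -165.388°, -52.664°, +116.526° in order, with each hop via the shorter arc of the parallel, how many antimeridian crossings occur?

Leg 1: -153.644° → -165.388°, shortest Δλ = -11.744° (west) — does not cross 180°.
Leg 2: -165.388° → -52.664°, shortest Δλ = 112.724° (east) — does not cross 180°.
Leg 3: -52.664° → +116.526°, shortest Δλ = 169.19° (east) — does not cross 180°.
Total crossings: 0.

0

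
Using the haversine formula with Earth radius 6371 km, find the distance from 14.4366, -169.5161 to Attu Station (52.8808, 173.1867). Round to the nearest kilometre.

4539 km

Δλ = 173.1867 − -169.5161 = 342.7028°; wrapped into (−180°, 180°]: -17.2972°.
Δφ = 52.8808 − 14.4366 = 38.4442°.
a = sin²(Δφ/2) + cos φ₁ · cos φ₂ · sin²(Δλ/2) = 0.121608.
c = 2·atan2(√a, √(1−a)) = 0.71242 rad → d = 6371·c ≈ 4538.81 km.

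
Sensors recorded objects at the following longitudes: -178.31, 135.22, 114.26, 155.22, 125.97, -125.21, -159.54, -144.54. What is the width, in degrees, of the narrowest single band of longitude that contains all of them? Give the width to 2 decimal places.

120.53°

Sort the longitudes: -178.31°, -159.54°, -144.54°, -125.21°, +114.26°, +125.97°, +135.22°, +155.22°.
Eastward gaps between consecutive values (wrapping around): 18.77°, 15.00°, 19.33°, 239.47°, 11.71°, 9.25°, 20.00°, 26.47°.
Largest gap = 239.47° ⇒ minimal covering band is its complement: 360° − 239.47° = 120.53°.
Band runs from +114.26° eastward to -125.21°, crossing the antimeridian.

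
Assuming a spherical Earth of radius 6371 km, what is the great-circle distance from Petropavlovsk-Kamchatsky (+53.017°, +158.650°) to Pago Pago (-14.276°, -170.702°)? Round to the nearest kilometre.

8036 km

Δλ = -170.702 − 158.650 = -329.352°; wrapped into (−180°, 180°]: 30.648°.
Δφ = -14.276 − 53.017 = -67.293°.
a = sin²(Δφ/2) + cos φ₁ · cos φ₂ · sin²(Δλ/2) = 0.347709.
c = 2·atan2(√a, √(1−a)) = 1.26130 rad → d = 6371·c ≈ 8035.72 km.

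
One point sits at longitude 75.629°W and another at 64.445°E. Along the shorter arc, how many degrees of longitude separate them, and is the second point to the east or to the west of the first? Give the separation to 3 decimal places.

140.074° east

Raw difference: 64.445 − -75.629 = 140.074°.
Normalise into (−180°, 180°]: 140.074° stays 140.074°.
Positive ⇒ the second point lies to the east; separation 140.074°.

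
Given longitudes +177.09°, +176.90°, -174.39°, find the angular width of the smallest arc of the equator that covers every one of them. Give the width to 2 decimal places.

Sort the longitudes: -174.39°, +176.90°, +177.09°.
Eastward gaps between consecutive values (wrapping around): 351.29°, 0.19°, 8.52°.
Largest gap = 351.29° ⇒ minimal covering band is its complement: 360° − 351.29° = 8.71°.
Band runs from +176.90° eastward to -174.39°, crossing the antimeridian.

8.71°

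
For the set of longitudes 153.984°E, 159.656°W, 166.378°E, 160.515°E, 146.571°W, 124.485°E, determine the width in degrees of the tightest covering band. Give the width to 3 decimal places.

88.944°

Sort the longitudes: -159.656°, -146.571°, +124.485°, +153.984°, +160.515°, +166.378°.
Eastward gaps between consecutive values (wrapping around): 13.085°, 271.056°, 29.499°, 6.531°, 5.863°, 33.966°.
Largest gap = 271.056° ⇒ minimal covering band is its complement: 360° − 271.056° = 88.944°.
Band runs from +124.485° eastward to -146.571°, crossing the antimeridian.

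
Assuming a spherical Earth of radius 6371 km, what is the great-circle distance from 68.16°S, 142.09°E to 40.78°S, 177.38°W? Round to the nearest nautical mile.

2094 nmi

Δλ = -177.38 − 142.09 = -319.47°; wrapped into (−180°, 180°]: 40.53°.
Δφ = -40.78 − -68.16 = 27.38°.
a = sin²(Δφ/2) + cos φ₁ · cos φ₂ · sin²(Δλ/2) = 0.089807.
c = 2·atan2(√a, √(1−a)) = 0.60871 rad → d = 6371·c ≈ 3878.09 km ≈ 2094.00 nmi.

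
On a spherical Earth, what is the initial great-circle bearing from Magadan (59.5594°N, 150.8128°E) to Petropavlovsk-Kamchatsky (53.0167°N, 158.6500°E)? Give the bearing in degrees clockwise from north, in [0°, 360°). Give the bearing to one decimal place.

Δλ = 158.6500 − 150.8128 = 7.8372°.
θ = atan2( sin Δλ · cos φ₂ , cos φ₁ · sin φ₂ − sin φ₁ · cos φ₂ · cos Δλ )
  = atan2(0.08203, -0.10910) = 143.061° → normalised to [0°, 360°): 143.061°.

143.1°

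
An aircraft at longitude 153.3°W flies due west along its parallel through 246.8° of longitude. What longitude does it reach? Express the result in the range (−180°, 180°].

Start at -153.3°; shift −246.8° → -400.1°.
-400.1° lies outside (−180°, 180°]; add 360° → -40.1°.

40.1°W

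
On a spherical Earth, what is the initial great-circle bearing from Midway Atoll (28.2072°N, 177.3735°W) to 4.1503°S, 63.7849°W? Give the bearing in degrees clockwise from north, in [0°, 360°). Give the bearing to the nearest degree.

Δλ = -63.7849 − -177.3735 = 113.5886°.
θ = atan2( sin Δλ · cos φ₂ , cos φ₁ · sin φ₂ − sin φ₁ · cos φ₂ · cos Δλ )
  = atan2(0.91404, 0.12487) = 82.221° → normalised to [0°, 360°): 82.221°.

82°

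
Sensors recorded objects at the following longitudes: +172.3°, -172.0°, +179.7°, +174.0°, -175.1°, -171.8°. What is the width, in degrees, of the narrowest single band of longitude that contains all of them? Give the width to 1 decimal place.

15.9°

Sort the longitudes: -175.1°, -172.0°, -171.8°, +172.3°, +174.0°, +179.7°.
Eastward gaps between consecutive values (wrapping around): 3.1°, 0.2°, 344.1°, 1.7°, 5.7°, 5.2°.
Largest gap = 344.1° ⇒ minimal covering band is its complement: 360° − 344.1° = 15.9°.
Band runs from +172.3° eastward to -171.8°, crossing the antimeridian.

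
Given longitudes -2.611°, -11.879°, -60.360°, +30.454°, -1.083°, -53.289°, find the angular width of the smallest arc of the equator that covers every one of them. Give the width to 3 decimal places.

90.814°

Sort the longitudes: -60.360°, -53.289°, -11.879°, -2.611°, -1.083°, +30.454°.
Eastward gaps between consecutive values (wrapping around): 7.071°, 41.410°, 9.268°, 1.528°, 31.537°, 269.186°.
Largest gap = 269.186° ⇒ minimal covering band is its complement: 360° − 269.186° = 90.814°.
Band runs from -60.360° eastward to +30.454°.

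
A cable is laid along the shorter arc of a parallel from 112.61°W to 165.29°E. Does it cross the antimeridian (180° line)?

Yes

Naïve |165.29 − -112.61| = 277.9° > 180°, so the shorter arc goes the other way round — across 180°.
Signed shortest Δλ = ((165.29 − -112.61 + 180) mod 360) − 180 = -82.1°.
Going west by 82.1° from -112.61° passes through 180° before reaching +165.29°.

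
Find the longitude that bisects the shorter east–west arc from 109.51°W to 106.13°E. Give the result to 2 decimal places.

178.31°E

Signed shortest Δλ from -109.51° to +106.13° is -144.36°.
Midpoint longitude = -109.51° + (-144.36°)/2 = -109.51° − 72.18° = -181.69°.
Normalise into (−180°, 180°]: +178.31°.
(The naïve average (-109.51 + +106.13)/2 = -1.69° is on the wrong side of the globe.)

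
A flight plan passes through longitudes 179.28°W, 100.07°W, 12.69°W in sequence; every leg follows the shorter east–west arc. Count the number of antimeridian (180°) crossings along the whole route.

Leg 1: -179.28° → -100.07°, shortest Δλ = 79.21° (east) — does not cross 180°.
Leg 2: -100.07° → -12.69°, shortest Δλ = 87.38° (east) — does not cross 180°.
Total crossings: 0.

0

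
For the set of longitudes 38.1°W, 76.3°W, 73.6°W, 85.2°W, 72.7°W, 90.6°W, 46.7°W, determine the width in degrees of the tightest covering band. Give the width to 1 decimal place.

Sort the longitudes: -90.6°, -85.2°, -76.3°, -73.6°, -72.7°, -46.7°, -38.1°.
Eastward gaps between consecutive values (wrapping around): 5.4°, 8.9°, 2.7°, 0.9°, 26.0°, 8.6°, 307.5°.
Largest gap = 307.5° ⇒ minimal covering band is its complement: 360° − 307.5° = 52.5°.
Band runs from -90.6° eastward to -38.1°.

52.5°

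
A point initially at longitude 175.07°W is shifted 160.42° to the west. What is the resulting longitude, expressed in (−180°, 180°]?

24.51°E

Start at -175.07°; shift −160.42° → -335.49°.
-335.49° lies outside (−180°, 180°]; add 360° → +24.51°.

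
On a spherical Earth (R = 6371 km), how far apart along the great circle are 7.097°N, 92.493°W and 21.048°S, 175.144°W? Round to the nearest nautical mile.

5149 nmi

Δλ = -175.144 − -92.493 = -82.651°.
Δφ = -21.048 − 7.097 = -28.145°.
a = sin²(Δφ/2) + cos φ₁ · cos φ₂ · sin²(Δλ/2) = 0.462954.
c = 2·atan2(√a, √(1−a)) = 1.49664 rad → d = 6371·c ≈ 9535.08 km ≈ 5148.53 nmi.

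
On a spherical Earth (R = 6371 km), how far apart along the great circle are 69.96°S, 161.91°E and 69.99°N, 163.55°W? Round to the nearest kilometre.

Δλ = -163.55 − 161.91 = -325.46°; wrapped into (−180°, 180°]: 34.54°.
Δφ = 69.99 − -69.96 = 139.95°.
a = sin²(Δφ/2) + cos φ₁ · cos φ₂ · sin²(Δλ/2) = 0.893076.
c = 2·atan2(√a, √(1−a)) = 2.47535 rad → d = 6371·c ≈ 15770.48 km.

15770 km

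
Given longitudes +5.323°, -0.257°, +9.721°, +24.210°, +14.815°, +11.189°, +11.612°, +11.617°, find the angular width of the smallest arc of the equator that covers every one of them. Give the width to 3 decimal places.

24.467°

Sort the longitudes: -0.257°, +5.323°, +9.721°, +11.189°, +11.612°, +11.617°, +14.815°, +24.210°.
Eastward gaps between consecutive values (wrapping around): 5.580°, 4.398°, 1.468°, 0.423°, 0.005°, 3.198°, 9.395°, 335.533°.
Largest gap = 335.533° ⇒ minimal covering band is its complement: 360° − 335.533° = 24.467°.
Band runs from -0.257° eastward to +24.210°.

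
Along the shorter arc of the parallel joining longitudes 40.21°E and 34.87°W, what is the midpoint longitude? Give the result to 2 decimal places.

2.67°E

Signed shortest Δλ from +40.21° to -34.87° is -75.08°.
Midpoint longitude = +40.21° + (-75.08°)/2 = +40.21° − 37.54° = +2.67°.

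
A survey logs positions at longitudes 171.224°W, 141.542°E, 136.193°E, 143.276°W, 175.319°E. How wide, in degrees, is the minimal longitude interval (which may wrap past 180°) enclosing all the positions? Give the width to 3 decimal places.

80.531°

Sort the longitudes: -171.224°, -143.276°, +136.193°, +141.542°, +175.319°.
Eastward gaps between consecutive values (wrapping around): 27.948°, 279.469°, 5.349°, 33.777°, 13.457°.
Largest gap = 279.469° ⇒ minimal covering band is its complement: 360° − 279.469° = 80.531°.
Band runs from +136.193° eastward to -143.276°, crossing the antimeridian.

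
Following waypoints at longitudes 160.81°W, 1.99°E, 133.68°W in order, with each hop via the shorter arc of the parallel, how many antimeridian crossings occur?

Leg 1: -160.81° → +1.99°, shortest Δλ = 162.8° (east) — does not cross 180°.
Leg 2: +1.99° → -133.68°, shortest Δλ = -135.67° (west) — does not cross 180°.
Total crossings: 0.

0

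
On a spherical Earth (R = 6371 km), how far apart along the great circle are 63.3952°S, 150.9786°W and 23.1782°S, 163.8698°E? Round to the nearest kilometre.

5564 km

Δλ = 163.8698 − -150.9786 = 314.8484°; wrapped into (−180°, 180°]: -45.1516°.
Δφ = -23.1782 − -63.3952 = 40.2170°.
a = sin²(Δφ/2) + cos φ₁ · cos φ₂ · sin²(Δλ/2) = 0.178874.
c = 2·atan2(√a, √(1−a)) = 0.87336 rad → d = 6371·c ≈ 5564.19 km.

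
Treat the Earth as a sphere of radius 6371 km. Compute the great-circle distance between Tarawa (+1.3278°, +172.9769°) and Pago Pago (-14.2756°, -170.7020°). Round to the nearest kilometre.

Δλ = -170.7020 − 172.9769 = -343.6789°; wrapped into (−180°, 180°]: 16.3211°.
Δφ = -14.2756 − 1.3278 = -15.6034°.
a = sin²(Δφ/2) + cos φ₁ · cos φ₂ · sin²(Δλ/2) = 0.037948.
c = 2·atan2(√a, √(1−a)) = 0.39211 rad → d = 6371·c ≈ 2498.16 km.

2498 km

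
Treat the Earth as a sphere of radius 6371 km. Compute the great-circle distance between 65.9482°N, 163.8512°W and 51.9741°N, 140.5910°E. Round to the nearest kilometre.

3395 km

Δλ = 140.5910 − -163.8512 = 304.4422°; wrapped into (−180°, 180°]: -55.5578°.
Δφ = 51.9741 − 65.9482 = -13.9741°.
a = sin²(Δφ/2) + cos φ₁ · cos φ₂ · sin²(Δλ/2) = 0.069332.
c = 2·atan2(√a, √(1−a)) = 0.53290 rad → d = 6371·c ≈ 3395.13 km.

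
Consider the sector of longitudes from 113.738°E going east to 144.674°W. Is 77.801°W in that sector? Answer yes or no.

Band width going east from +113.738° to -144.674°: ((-144.674 − 113.738) mod 360) = 101.588°.
Offset of -77.801° east of the west edge: ((-77.801 − 113.738) mod 360) = 168.461°.
168.461° > 101.588° ⇒ outside.

No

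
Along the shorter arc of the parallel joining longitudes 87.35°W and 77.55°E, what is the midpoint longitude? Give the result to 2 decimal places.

4.90°W

Signed shortest Δλ from -87.35° to +77.55° is +164.90°.
Midpoint longitude = -87.35° + (+164.90°)/2 = -87.35° + 82.45° = -4.90°.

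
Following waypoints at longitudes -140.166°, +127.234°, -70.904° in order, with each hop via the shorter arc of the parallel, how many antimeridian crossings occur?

2

Leg 1: -140.166° → +127.234°, shortest Δλ = -92.6° (west) — crosses 180°.
Leg 2: +127.234° → -70.904°, shortest Δλ = 161.862° (east) — crosses 180°.
Total crossings: 2.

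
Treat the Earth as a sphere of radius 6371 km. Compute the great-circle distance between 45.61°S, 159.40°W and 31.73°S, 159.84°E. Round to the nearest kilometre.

3810 km

Δλ = 159.84 − -159.40 = 319.24°; wrapped into (−180°, 180°]: -40.76°.
Δφ = -31.73 − -45.61 = 13.88°.
a = sin²(Δφ/2) + cos φ₁ · cos φ₂ · sin²(Δλ/2) = 0.086756.
c = 2·atan2(√a, √(1−a)) = 0.59796 rad → d = 6371·c ≈ 3809.58 km.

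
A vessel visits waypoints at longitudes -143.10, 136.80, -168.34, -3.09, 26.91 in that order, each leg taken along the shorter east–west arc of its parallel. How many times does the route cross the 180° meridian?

2

Leg 1: -143.10° → +136.80°, shortest Δλ = -80.1° (west) — crosses 180°.
Leg 2: +136.80° → -168.34°, shortest Δλ = 54.86° (east) — crosses 180°.
Leg 3: -168.34° → -3.09°, shortest Δλ = 165.25° (east) — does not cross 180°.
Leg 4: -3.09° → +26.91°, shortest Δλ = 30.0° (east) — does not cross 180°.
Total crossings: 2.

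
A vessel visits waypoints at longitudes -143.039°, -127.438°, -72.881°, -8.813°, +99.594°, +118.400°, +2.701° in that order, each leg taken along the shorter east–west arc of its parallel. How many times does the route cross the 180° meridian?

0

Leg 1: -143.039° → -127.438°, shortest Δλ = 15.601° (east) — does not cross 180°.
Leg 2: -127.438° → -72.881°, shortest Δλ = 54.557° (east) — does not cross 180°.
Leg 3: -72.881° → -8.813°, shortest Δλ = 64.068° (east) — does not cross 180°.
Leg 4: -8.813° → +99.594°, shortest Δλ = 108.407° (east) — does not cross 180°.
Leg 5: +99.594° → +118.400°, shortest Δλ = 18.806° (east) — does not cross 180°.
Leg 6: +118.400° → +2.701°, shortest Δλ = -115.699° (west) — does not cross 180°.
Total crossings: 0.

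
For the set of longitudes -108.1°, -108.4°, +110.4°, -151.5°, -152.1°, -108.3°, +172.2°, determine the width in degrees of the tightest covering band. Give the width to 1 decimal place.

141.5°

Sort the longitudes: -152.1°, -151.5°, -108.4°, -108.3°, -108.1°, +110.4°, +172.2°.
Eastward gaps between consecutive values (wrapping around): 0.6°, 43.1°, 0.1°, 0.2°, 218.5°, 61.8°, 35.7°.
Largest gap = 218.5° ⇒ minimal covering band is its complement: 360° − 218.5° = 141.5°.
Band runs from +110.4° eastward to -108.1°, crossing the antimeridian.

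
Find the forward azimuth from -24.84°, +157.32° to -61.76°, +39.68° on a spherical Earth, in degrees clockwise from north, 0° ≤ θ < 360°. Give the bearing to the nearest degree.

Δλ = 39.68 − 157.32 = -117.64°.
θ = atan2( sin Δλ · cos φ₂ , cos φ₁ · sin φ₂ − sin φ₁ · cos φ₂ · cos Δλ )
  = atan2(-0.41917, -0.89168) = -154.822° → normalised to [0°, 360°): 205.178°.

205°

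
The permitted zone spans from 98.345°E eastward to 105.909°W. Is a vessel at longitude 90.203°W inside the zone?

Band width going east from +98.345° to -105.909°: ((-105.909 − 98.345) mod 360) = 155.746°.
Offset of -90.203° east of the west edge: ((-90.203 − 98.345) mod 360) = 171.452°.
171.452° > 155.746° ⇒ outside.

No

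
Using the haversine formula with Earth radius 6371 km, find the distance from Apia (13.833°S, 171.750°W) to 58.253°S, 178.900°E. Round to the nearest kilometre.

Δλ = 178.900 − -171.750 = 350.650°; wrapped into (−180°, 180°]: -9.350°.
Δφ = -58.253 − -13.833 = -44.420°.
a = sin²(Δφ/2) + cos φ₁ · cos φ₂ · sin²(Δλ/2) = 0.146280.
c = 2·atan2(√a, √(1−a)) = 0.78493 rad → d = 6371·c ≈ 5000.76 km.

5001 km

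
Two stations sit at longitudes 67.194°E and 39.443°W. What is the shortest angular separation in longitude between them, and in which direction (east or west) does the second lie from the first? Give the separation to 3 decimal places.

Raw difference: -39.443 − 67.194 = -106.637°.
Normalise into (−180°, 180°]: -106.637° stays -106.637°.
Negative ⇒ the second point lies to the west; separation 106.637°.

106.637° west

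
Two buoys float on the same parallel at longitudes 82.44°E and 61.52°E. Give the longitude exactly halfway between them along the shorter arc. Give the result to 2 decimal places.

71.98°E

Signed shortest Δλ from +82.44° to +61.52° is -20.92°.
Midpoint longitude = +82.44° + (-20.92°)/2 = +82.44° − 10.46° = +71.98°.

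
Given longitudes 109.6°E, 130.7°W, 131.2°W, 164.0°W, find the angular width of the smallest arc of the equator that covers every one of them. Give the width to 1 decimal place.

Sort the longitudes: -164.0°, -131.2°, -130.7°, +109.6°.
Eastward gaps between consecutive values (wrapping around): 32.8°, 0.5°, 240.3°, 86.4°.
Largest gap = 240.3° ⇒ minimal covering band is its complement: 360° − 240.3° = 119.7°.
Band runs from +109.6° eastward to -130.7°, crossing the antimeridian.

119.7°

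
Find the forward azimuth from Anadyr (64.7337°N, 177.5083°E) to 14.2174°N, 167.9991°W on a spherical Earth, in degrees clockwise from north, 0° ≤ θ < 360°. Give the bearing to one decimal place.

Δλ = -167.9991 − 177.5083 = -345.5074°; wrapped into (−180°, 180°]: 14.4926°.
θ = atan2( sin Δλ · cos φ₂ , cos φ₁ · sin φ₂ − sin φ₁ · cos φ₂ · cos Δλ )
  = atan2(0.24259, -0.74391) = 161.939° → normalised to [0°, 360°): 161.939°.

161.9°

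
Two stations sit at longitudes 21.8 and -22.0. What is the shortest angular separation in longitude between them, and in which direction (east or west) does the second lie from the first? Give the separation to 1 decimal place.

43.8° west

Raw difference: -22.0 − 21.8 = -43.8°.
Normalise into (−180°, 180°]: -43.8° stays -43.8°.
Negative ⇒ the second point lies to the west; separation 43.8°.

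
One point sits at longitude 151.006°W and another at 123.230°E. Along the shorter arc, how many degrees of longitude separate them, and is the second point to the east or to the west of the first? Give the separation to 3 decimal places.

85.764° west

Raw difference: 123.230 − -151.006 = 274.236°.
Normalise into (−180°, 180°]: 274.236° − 360° = -85.764°.
Negative ⇒ the second point lies to the west; separation 85.764°.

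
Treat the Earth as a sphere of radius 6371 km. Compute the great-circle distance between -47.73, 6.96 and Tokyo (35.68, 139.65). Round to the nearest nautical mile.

Δλ = 139.65 − 6.96 = 132.69°.
Δφ = 35.68 − -47.73 = 83.41°.
a = sin²(Δφ/2) + cos φ₁ · cos φ₂ · sin²(Δλ/2) = 0.901027.
c = 2·atan2(√a, √(1−a)) = 2.50152 rad → d = 6371·c ≈ 15937.20 km ≈ 8605.40 nmi.

8605 nmi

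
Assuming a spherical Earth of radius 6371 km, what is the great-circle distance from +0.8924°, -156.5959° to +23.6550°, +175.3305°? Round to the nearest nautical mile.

2130 nmi

Δλ = 175.3305 − -156.5959 = 331.9264°; wrapped into (−180°, 180°]: -28.0736°.
Δφ = 23.6550 − 0.8924 = 22.7626°.
a = sin²(Δφ/2) + cos φ₁ · cos φ₂ · sin²(Δλ/2) = 0.092821.
c = 2·atan2(√a, √(1−a)) = 0.61917 rad → d = 6371·c ≈ 3944.75 km ≈ 2130.00 nmi.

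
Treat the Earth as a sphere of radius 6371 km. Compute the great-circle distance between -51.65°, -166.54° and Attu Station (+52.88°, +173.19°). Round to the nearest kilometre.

11776 km

Δλ = 173.19 − -166.54 = 339.73°; wrapped into (−180°, 180°]: -20.27°.
Δφ = 52.88 − -51.65 = 104.53°.
a = sin²(Δφ/2) + cos φ₁ · cos φ₂ · sin²(Δλ/2) = 0.637038.
c = 2·atan2(√a, √(1−a)) = 1.84842 rad → d = 6371·c ≈ 11776.32 km.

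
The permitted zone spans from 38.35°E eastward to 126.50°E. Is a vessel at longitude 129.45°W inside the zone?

Band width going east from +38.35° to +126.50°: ((126.50 − 38.35) mod 360) = 88.15°.
Offset of -129.45° east of the west edge: ((-129.45 − 38.35) mod 360) = 192.20°.
192.20° > 88.15° ⇒ outside.

No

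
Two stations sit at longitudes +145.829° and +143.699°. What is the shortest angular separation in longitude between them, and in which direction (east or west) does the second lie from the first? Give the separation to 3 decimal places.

Raw difference: 143.699 − 145.829 = -2.13°.
Normalise into (−180°, 180°]: -2.13° stays -2.13°.
Negative ⇒ the second point lies to the west; separation 2.130°.

2.130° west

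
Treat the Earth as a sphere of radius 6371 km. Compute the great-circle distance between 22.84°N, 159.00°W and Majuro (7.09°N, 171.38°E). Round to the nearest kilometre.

3619 km

Δλ = 171.38 − -159.00 = 330.38°; wrapped into (−180°, 180°]: -29.62°.
Δφ = 7.09 − 22.84 = -15.75°.
a = sin²(Δφ/2) + cos φ₁ · cos φ₂ · sin²(Δλ/2) = 0.078528.
c = 2·atan2(√a, √(1−a)) = 0.56806 rad → d = 6371·c ≈ 3619.13 km.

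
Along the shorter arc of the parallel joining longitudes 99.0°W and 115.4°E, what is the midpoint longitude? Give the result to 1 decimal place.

Signed shortest Δλ from -99.0° to +115.4° is -145.6°.
Midpoint longitude = -99.0° + (-145.6°)/2 = -99.0° − 72.8° = -171.8°.
(The naïve average (-99.0 + +115.4)/2 = 8.2° is on the wrong side of the globe.)

171.8°W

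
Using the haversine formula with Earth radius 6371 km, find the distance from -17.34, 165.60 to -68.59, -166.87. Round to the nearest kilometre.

Δλ = -166.87 − 165.60 = -332.47°; wrapped into (−180°, 180°]: 27.53°.
Δφ = -68.59 − -17.34 = -51.25°.
a = sin²(Δφ/2) + cos φ₁ · cos φ₂ · sin²(Δλ/2) = 0.206766.
c = 2·atan2(√a, √(1−a)) = 0.94410 rad → d = 6371·c ≈ 6014.89 km.

6015 km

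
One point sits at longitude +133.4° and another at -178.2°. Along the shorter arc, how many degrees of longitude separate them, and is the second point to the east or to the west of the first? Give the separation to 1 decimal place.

Raw difference: -178.2 − 133.4 = -311.6°.
Normalise into (−180°, 180°]: -311.6° + 360° = 48.4°.
Positive ⇒ the second point lies to the east; separation 48.4°.

48.4° east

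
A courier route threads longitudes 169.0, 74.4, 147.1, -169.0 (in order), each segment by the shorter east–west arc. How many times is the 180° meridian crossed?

1

Leg 1: +169.0° → +74.4°, shortest Δλ = -94.6° (west) — does not cross 180°.
Leg 2: +74.4° → +147.1°, shortest Δλ = 72.7° (east) — does not cross 180°.
Leg 3: +147.1° → -169.0°, shortest Δλ = 43.9° (east) — crosses 180°.
Total crossings: 1.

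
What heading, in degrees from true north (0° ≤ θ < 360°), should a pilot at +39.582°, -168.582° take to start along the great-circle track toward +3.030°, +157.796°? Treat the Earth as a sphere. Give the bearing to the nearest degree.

229°

Δλ = 157.796 − -168.582 = 326.378°; wrapped into (−180°, 180°]: -33.622°.
θ = atan2( sin Δλ · cos φ₂ , cos φ₁ · sin φ₂ − sin φ₁ · cos φ₂ · cos Δλ )
  = atan2(-0.55294, -0.48911) = -131.495° → normalised to [0°, 360°): 228.505°.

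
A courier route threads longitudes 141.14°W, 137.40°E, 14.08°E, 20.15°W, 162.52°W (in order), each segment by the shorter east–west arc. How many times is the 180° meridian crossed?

1

Leg 1: -141.14° → +137.40°, shortest Δλ = -81.46° (west) — crosses 180°.
Leg 2: +137.40° → +14.08°, shortest Δλ = -123.32° (west) — does not cross 180°.
Leg 3: +14.08° → -20.15°, shortest Δλ = -34.23° (west) — does not cross 180°.
Leg 4: -20.15° → -162.52°, shortest Δλ = -142.37° (west) — does not cross 180°.
Total crossings: 1.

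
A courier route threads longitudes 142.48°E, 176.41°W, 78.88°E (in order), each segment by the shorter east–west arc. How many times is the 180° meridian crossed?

2

Leg 1: +142.48° → -176.41°, shortest Δλ = 41.11° (east) — crosses 180°.
Leg 2: -176.41° → +78.88°, shortest Δλ = -104.71° (west) — crosses 180°.
Total crossings: 2.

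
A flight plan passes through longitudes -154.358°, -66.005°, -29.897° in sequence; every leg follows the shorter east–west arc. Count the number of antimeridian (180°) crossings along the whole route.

0

Leg 1: -154.358° → -66.005°, shortest Δλ = 88.353° (east) — does not cross 180°.
Leg 2: -66.005° → -29.897°, shortest Δλ = 36.108° (east) — does not cross 180°.
Total crossings: 0.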